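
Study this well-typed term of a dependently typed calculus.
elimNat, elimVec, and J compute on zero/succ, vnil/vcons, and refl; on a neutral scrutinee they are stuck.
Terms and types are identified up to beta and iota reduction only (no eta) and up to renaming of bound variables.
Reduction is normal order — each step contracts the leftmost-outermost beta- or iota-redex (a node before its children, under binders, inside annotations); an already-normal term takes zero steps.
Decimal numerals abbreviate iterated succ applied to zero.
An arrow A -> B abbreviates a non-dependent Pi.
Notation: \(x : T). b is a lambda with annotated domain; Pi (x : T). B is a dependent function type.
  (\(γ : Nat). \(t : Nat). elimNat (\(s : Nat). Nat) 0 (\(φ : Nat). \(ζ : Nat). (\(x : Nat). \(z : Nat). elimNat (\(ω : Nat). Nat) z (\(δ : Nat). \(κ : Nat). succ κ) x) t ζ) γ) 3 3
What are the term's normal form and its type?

resulting normal form:
  9
type:
  Nat


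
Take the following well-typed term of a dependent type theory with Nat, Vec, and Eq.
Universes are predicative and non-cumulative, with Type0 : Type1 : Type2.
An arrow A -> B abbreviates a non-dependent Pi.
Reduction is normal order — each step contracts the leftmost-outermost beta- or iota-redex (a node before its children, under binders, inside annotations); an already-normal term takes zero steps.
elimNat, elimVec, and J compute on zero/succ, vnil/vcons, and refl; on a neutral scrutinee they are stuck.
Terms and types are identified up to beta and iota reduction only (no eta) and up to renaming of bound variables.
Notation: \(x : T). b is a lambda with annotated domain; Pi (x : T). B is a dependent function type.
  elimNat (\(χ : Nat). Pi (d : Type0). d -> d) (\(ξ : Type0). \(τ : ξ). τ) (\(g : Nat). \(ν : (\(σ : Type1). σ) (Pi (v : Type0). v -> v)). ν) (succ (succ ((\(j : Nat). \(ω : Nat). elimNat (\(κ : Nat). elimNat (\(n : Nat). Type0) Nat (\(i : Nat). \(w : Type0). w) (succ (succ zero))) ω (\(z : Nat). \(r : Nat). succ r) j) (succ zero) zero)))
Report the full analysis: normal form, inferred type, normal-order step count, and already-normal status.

normal form:
  \(χ : Type0). \(d : χ). d
inferred type:
  Pi (χ : Type0). χ -> χ
steps to reach normal form (normal order): 17
started in normal form: no
first contracted redex: an elimNat iota-redex


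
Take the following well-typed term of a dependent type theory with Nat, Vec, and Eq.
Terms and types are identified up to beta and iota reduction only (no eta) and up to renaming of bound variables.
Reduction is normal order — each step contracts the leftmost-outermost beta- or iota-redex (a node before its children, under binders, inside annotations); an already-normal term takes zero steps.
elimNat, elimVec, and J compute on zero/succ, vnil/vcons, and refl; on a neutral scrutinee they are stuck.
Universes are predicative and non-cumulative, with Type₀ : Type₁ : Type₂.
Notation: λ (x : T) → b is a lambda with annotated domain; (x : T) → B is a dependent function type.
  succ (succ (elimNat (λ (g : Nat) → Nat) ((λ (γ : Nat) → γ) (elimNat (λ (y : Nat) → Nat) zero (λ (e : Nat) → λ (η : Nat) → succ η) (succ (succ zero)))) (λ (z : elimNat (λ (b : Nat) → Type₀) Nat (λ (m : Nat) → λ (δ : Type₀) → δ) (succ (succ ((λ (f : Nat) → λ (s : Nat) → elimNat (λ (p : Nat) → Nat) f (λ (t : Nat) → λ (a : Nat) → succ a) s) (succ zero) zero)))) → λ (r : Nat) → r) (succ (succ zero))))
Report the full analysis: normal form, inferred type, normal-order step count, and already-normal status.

resulting normal form:
  succ (succ (succ (succ zero)))
inferred type:
  Nat
steps to reach normal form (normal order): 15
started in normal form: no
first contracted redex: an elimNat iota-redex


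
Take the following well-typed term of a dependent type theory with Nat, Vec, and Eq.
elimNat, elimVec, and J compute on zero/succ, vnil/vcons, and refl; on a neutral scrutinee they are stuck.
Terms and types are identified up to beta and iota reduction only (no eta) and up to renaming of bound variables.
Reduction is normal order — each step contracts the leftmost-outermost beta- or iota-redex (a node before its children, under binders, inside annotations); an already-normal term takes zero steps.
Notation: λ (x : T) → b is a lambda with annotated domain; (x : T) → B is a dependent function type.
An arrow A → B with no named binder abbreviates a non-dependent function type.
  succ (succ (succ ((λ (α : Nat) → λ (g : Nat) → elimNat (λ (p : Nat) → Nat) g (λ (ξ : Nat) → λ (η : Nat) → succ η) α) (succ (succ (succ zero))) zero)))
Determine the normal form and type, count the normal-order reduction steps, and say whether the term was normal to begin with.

reduced normal form:
  succ (succ (succ (succ (succ (succ zero)))))
type:
  Nat
normal-order step count: 12
already normal: no
first redex: a beta-redex


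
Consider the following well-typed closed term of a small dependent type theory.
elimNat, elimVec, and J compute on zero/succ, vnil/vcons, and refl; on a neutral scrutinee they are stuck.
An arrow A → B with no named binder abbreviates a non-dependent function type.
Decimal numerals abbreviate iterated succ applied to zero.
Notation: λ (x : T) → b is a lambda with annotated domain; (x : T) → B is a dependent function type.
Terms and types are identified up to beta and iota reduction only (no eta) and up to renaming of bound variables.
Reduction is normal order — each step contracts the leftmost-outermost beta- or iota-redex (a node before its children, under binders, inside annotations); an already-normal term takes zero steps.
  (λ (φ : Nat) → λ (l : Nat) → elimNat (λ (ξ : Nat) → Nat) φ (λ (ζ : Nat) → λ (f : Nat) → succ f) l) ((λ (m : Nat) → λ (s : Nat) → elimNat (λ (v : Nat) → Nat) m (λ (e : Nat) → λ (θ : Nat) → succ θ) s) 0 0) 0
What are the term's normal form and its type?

reduced normal form:
  0
type:
  Nat


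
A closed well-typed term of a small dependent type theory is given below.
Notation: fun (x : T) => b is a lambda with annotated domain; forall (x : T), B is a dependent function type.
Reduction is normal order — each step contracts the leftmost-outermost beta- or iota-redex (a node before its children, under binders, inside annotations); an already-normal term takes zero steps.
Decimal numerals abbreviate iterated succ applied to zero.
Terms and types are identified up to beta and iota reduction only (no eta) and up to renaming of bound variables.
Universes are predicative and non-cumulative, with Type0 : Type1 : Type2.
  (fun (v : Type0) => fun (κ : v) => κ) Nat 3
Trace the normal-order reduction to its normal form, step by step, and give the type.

normal-order reduction:
  (fun (v : Type0) => fun (κ : v) => κ) Nat 3
  ~> (fun (v : Nat) => v) 3
  ~> 3
the term's type:
  Nat


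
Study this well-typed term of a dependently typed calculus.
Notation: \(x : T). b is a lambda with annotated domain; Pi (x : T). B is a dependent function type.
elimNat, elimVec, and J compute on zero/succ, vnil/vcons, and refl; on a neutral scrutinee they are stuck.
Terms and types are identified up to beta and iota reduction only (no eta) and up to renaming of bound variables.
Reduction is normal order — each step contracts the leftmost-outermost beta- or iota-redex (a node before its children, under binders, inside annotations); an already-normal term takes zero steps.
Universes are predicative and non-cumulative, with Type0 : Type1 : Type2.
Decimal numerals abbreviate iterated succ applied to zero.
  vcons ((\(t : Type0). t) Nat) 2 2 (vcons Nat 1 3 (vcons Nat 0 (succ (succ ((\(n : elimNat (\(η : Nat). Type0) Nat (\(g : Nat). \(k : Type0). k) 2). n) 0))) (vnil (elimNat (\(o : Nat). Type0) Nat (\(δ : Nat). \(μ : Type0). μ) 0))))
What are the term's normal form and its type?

normal form:
  vcons Nat 2 2 (vcons Nat 1 3 (vcons Nat 0 2 (vnil Nat)))
inferred type:
  Vec Nat 3


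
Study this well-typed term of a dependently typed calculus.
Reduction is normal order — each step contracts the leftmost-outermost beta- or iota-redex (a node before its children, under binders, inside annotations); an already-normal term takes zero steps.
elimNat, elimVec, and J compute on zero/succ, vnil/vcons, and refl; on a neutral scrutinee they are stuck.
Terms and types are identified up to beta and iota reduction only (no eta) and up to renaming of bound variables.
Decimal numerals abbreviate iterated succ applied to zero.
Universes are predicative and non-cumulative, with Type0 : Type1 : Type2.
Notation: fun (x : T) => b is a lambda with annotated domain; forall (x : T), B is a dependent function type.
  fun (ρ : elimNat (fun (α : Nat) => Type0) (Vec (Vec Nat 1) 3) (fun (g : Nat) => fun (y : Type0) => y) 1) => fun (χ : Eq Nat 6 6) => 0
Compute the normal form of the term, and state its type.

normal form:
  fun (ρ : Vec (Vec Nat 1) 3) => fun (α : Eq Nat 6 6) => 0
inferred type:
  forall (ρ : Vec (Vec Nat 1) 3), forall (α : Eq Nat 6 6), Nat
observation: 4 normal-order steps separate the term from its normal form.


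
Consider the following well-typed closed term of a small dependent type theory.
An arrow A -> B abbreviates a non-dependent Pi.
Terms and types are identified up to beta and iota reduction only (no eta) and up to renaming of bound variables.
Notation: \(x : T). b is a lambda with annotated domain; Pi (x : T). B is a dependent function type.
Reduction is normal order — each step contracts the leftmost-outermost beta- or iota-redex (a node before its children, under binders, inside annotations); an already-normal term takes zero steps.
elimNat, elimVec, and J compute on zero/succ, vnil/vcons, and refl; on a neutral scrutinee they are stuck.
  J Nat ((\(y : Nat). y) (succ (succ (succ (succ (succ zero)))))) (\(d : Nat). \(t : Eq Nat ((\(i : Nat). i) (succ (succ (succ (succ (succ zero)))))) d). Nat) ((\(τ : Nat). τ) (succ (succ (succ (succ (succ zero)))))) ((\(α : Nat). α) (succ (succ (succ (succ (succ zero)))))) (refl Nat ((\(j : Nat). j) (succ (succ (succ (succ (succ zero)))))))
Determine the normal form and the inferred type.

reduced normal form:
  succ (succ (succ (succ (succ zero))))
type:
  Nat


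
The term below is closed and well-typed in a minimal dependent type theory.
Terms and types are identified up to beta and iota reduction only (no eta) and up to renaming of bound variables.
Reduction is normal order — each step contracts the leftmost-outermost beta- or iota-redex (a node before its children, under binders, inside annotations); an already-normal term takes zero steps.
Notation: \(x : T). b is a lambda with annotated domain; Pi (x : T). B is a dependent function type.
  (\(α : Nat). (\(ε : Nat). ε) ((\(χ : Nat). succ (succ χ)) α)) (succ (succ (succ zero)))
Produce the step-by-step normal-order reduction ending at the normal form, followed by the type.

normal-order reduction sequence:
  (\(α : Nat). (\(ε : Nat). ε) ((\(χ : Nat). succ (succ χ)) α)) (succ (succ (succ zero)))
  ~> (\(α : Nat). α) ((\(ε : Nat). succ (succ ε)) (succ (succ (succ zero))))
  ~> (\(α : Nat). succ (succ α)) (succ (succ (succ zero)))
  ~> succ (succ (succ (succ (succ zero))))
the term's type:
  Nat


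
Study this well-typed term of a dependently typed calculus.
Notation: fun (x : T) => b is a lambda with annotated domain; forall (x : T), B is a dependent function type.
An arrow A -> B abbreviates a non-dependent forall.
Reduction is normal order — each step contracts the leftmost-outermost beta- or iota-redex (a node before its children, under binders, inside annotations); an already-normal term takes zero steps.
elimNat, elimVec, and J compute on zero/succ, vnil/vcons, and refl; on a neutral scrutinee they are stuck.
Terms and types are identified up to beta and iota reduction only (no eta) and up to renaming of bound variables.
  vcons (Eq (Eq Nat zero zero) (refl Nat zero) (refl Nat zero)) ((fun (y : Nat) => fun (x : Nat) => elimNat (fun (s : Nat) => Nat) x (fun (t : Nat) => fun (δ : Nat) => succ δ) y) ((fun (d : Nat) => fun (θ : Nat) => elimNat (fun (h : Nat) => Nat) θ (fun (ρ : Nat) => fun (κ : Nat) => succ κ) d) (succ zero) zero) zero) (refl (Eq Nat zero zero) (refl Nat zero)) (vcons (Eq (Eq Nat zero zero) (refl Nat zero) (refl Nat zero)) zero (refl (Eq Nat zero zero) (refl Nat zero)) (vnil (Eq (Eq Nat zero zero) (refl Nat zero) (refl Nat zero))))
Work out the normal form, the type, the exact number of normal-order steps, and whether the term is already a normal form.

reduced normal form:
  vcons (Eq (Eq Nat zero zero) (refl Nat zero) (refl Nat zero)) (succ zero) (refl (Eq Nat zero zero) (refl Nat zero)) (vcons (Eq (Eq Nat zero zero) (refl Nat zero) (refl Nat zero)) zero (refl (Eq Nat zero zero) (refl Nat zero)) (vnil (Eq (Eq Nat zero zero) (refl Nat zero) (refl Nat zero))))
type:
  Vec (Eq (Eq Nat zero zero) (refl Nat zero) (refl Nat zero)) (succ (succ zero))
steps to reach normal form (normal order): 12
started in normal form: no
first redex: a beta-redex


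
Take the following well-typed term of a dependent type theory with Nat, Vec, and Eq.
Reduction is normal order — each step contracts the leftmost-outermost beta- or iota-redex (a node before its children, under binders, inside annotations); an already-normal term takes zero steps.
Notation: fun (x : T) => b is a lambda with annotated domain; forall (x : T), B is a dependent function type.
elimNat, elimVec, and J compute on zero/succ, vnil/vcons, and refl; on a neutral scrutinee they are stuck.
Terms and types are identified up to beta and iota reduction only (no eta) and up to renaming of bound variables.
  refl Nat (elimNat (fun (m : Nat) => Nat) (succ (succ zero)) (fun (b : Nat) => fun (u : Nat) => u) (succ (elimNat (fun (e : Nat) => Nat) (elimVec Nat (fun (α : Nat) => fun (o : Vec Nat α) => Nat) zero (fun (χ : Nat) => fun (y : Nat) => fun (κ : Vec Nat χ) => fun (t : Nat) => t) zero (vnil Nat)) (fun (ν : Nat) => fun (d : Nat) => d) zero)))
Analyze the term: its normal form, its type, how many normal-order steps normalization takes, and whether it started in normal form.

normal form:
  refl Nat (succ (succ zero))
type:
  Eq Nat (succ (succ zero)) (succ (succ zero))
reduction steps (normal order): 6
started in normal form: no
first contracted redex: an elimNat iota-redex


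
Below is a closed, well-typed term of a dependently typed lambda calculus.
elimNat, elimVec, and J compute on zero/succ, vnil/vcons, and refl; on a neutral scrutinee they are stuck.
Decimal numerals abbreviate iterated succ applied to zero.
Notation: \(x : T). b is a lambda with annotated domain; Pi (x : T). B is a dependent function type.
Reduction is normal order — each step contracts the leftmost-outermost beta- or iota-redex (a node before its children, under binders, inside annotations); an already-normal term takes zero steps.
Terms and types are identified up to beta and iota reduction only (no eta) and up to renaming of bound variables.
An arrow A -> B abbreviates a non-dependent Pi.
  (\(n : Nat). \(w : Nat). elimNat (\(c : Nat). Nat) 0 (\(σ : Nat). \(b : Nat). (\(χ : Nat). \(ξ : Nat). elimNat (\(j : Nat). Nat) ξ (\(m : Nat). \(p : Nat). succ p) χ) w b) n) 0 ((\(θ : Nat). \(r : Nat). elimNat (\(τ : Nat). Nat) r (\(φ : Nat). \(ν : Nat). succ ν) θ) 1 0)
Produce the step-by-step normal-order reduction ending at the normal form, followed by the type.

normal-order reduction:
  (\(n : Nat). \(w : Nat). elimNat (\(c : Nat). Nat) 0 (\(σ : Nat). \(b : Nat). (\(χ : Nat). \(ξ : Nat). elimNat (\(j : Nat). Nat) ξ (\(m : Nat). \(p : Nat). succ p) χ) w b) n) 0 ((\(θ : Nat). \(r : Nat). elimNat (\(τ : Nat). Nat) r (\(φ : Nat). \(ν : Nat). succ ν) θ) 1 0)
  ~> (\(n : Nat). elimNat (\(w : Nat). Nat) 0 (\(c : Nat). \(σ : Nat). (\(b : Nat). \(χ : Nat). elimNat (\(ξ : Nat). Nat) χ (\(j : Nat). \(m : Nat). succ m) b) n σ) 0) ((\(p : Nat). \(θ : Nat). elimNat (\(r : Nat). Nat) θ (\(τ : Nat). \(φ : Nat). succ φ) p) 1 0)
  ~> elimNat (\(n : Nat). Nat) 0 (\(w : Nat). \(c : Nat). (\(σ : Nat). \(b : Nat). elimNat (\(χ : Nat). Nat) b (\(ξ : Nat). \(j : Nat). succ j) σ) ((\(m : Nat). \(p : Nat). elimNat (\(θ : Nat). Nat) p (\(r : Nat). \(τ : Nat). succ τ) m) 1 0) c) 0
  ~> 0
inferred type:
  Nat


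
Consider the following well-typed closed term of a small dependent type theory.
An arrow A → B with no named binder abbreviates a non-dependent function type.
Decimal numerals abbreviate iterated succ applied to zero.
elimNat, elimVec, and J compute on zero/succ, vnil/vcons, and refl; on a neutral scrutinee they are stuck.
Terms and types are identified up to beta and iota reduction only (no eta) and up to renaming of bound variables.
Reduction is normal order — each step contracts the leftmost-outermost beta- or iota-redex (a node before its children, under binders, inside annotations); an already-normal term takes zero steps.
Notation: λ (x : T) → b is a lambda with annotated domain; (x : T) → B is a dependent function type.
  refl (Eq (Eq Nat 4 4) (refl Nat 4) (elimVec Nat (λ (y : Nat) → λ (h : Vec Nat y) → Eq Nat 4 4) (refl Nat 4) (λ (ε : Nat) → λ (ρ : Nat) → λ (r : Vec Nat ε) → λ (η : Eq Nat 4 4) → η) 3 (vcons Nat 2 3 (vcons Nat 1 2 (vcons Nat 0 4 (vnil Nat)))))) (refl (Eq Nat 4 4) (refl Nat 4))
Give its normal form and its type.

resulting normal form:
  refl (Eq (Eq Nat 4 4) (refl Nat 4) (refl Nat 4)) (refl (Eq Nat 4 4) (refl Nat 4))
the term's type:
  Eq (Eq (Eq Nat 4 4) (refl Nat 4) (refl Nat 4)) (refl (Eq Nat 4 4) (refl Nat 4)) (refl (Eq Nat 4 4) (refl Nat 4))
observation: reduction starts at an elimVec iota-redex, and 16 normal-order steps reach the normal form.


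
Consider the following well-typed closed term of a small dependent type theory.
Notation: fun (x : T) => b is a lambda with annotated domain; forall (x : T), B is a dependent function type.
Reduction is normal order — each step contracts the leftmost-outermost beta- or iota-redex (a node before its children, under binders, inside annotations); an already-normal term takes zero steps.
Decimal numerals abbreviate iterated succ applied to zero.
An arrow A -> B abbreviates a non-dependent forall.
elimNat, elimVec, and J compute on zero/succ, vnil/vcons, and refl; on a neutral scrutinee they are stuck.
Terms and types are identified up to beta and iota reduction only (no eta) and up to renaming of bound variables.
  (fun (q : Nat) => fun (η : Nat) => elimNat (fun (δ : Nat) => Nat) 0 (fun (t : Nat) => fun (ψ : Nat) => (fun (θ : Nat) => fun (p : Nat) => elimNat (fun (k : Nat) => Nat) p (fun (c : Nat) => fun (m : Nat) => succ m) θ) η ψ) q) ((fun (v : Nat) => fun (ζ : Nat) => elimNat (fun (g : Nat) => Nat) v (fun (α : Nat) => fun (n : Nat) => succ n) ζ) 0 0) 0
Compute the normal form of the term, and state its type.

resulting normal form:
  0
the term's type:
  Nat


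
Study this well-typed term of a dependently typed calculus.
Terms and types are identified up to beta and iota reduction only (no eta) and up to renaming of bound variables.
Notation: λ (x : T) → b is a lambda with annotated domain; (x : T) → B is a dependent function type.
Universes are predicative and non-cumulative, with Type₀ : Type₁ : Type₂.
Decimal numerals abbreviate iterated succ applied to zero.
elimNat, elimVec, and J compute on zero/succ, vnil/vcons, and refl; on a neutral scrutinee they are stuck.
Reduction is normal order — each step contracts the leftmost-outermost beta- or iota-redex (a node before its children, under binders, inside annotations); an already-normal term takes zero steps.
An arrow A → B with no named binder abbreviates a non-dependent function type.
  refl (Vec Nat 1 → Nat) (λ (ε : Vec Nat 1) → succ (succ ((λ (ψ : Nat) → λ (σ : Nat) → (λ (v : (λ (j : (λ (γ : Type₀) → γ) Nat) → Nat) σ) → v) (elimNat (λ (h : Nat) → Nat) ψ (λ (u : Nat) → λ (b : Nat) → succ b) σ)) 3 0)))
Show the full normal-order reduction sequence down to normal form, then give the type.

reduction (normal order):
  refl (Vec Nat 1 → Nat) (λ (ε : Vec Nat 1) → succ (succ ((λ (ψ : Nat) → λ (σ : Nat) → (λ (v : (λ (j : (λ (γ : Type₀) → γ) Nat) → Nat) σ) → v) (elimNat (λ (h : Nat) → Nat) ψ (λ (u : Nat) → λ (b : Nat) → succ b) σ)) 3 0)))
  ~> refl (Vec Nat 1 → Nat) (λ (ε : Vec Nat 1) → succ (succ ((λ (ψ : Nat) → (λ (σ : (λ (v : (λ (j : Type₀) → j) Nat) → Nat) ψ) → σ) (elimNat (λ (γ : Nat) → Nat) 3 (λ (h : Nat) → λ (u : Nat) → succ u) ψ)) 0)))
  ~> refl (Vec Nat 1 → Nat) (λ (ε : Vec Nat 1) → succ (succ ((λ (ψ : (λ (σ : (λ (v : Type₀) → v) Nat) → Nat) 0) → ψ) (elimNat (λ (j : Nat) → Nat) 3 (λ (γ : Nat) → λ (h : Nat) → succ h) 0))))
  ~> refl (Vec Nat 1 → Nat) (λ (ε : Vec Nat 1) → succ (succ (elimNat (λ (ψ : Nat) → Nat) 3 (λ (σ : Nat) → λ (v : Nat) → succ v) 0)))
  ~> refl (Vec Nat 1 → Nat) (λ (ε : Vec Nat 1) → 5)
the term's type:
  Eq (Vec Nat 1 → Nat) (λ (ε : Vec Nat 1) → 5) (λ (ψ : Vec Nat 1) → 5)


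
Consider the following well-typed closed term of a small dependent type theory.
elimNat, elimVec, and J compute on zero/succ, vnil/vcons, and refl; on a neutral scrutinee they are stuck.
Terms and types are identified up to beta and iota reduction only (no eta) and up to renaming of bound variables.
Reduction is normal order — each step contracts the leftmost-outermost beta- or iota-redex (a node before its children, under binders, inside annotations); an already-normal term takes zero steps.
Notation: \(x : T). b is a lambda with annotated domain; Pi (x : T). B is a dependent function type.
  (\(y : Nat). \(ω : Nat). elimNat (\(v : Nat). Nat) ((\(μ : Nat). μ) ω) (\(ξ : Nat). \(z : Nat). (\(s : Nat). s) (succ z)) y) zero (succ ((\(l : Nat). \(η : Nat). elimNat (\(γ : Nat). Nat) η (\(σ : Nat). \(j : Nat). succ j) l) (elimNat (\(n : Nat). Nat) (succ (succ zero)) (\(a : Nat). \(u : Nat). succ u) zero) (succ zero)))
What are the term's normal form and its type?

resulting normal form:
  succ (succ (succ (succ zero)))
inferred type:
  Nat
observation: contracting a beta-redex first, the term normalizes in 14 steps.


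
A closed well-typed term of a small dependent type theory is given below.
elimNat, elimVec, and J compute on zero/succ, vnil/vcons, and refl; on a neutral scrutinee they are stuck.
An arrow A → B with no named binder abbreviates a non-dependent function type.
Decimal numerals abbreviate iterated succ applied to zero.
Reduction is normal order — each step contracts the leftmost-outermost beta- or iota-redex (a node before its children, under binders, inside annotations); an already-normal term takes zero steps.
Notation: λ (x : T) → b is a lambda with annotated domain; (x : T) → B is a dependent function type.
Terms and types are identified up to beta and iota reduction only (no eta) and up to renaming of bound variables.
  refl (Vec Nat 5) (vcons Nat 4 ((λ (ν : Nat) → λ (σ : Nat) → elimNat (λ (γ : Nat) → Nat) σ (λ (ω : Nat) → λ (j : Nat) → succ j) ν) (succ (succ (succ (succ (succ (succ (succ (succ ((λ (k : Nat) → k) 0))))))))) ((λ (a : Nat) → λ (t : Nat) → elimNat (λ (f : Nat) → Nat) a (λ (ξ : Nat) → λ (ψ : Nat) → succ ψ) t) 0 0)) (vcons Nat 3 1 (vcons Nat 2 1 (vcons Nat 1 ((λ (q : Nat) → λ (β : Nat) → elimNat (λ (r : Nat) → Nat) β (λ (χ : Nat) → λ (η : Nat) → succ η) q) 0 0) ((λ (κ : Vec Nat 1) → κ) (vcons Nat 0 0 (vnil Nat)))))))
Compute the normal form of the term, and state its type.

resulting normal form:
  refl (Vec Nat 5) (vcons Nat 4 8 (vcons Nat 3 1 (vcons Nat 2 1 (vcons Nat 1 0 (vcons Nat 0 0 (vnil Nat))))))
inferred type:
  Eq (Vec Nat 5) (vcons Nat 4 8 (vcons Nat 3 1 (vcons Nat 2 1 (vcons Nat 1 0 (vcons Nat 0 0 (vnil Nat)))))) (vcons Nat 4 8 (vcons Nat 3 1 (vcons Nat 2 1 (vcons Nat 1 0 (vcons Nat 0 0 (vnil Nat))))))
observation: contracting a beta-redex first, the term normalizes in 35 steps.


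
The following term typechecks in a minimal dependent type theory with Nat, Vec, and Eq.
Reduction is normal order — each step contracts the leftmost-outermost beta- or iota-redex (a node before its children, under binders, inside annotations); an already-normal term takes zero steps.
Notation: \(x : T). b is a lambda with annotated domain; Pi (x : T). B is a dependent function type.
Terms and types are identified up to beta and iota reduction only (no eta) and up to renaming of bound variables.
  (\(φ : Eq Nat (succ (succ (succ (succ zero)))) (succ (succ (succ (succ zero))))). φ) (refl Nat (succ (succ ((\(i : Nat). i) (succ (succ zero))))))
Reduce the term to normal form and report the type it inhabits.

normal form:
  refl Nat (succ (succ (succ (succ zero))))
type:
  Eq Nat (succ (succ (succ (succ zero)))) (succ (succ (succ (succ zero))))


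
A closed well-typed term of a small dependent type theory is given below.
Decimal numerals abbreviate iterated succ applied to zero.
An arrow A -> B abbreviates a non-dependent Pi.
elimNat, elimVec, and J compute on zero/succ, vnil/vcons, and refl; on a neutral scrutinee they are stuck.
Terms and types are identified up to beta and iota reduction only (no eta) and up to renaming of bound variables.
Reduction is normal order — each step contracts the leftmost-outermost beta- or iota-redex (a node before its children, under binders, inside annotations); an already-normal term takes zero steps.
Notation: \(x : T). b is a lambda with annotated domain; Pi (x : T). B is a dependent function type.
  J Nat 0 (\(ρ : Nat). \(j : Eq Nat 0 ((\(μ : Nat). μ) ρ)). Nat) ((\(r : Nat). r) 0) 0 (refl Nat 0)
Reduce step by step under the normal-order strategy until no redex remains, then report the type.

normal-order reduction sequence:
  J Nat 0 (\(ρ : Nat). \(j : Eq Nat 0 ((\(μ : Nat). μ) ρ)). Nat) ((\(r : Nat). r) 0) 0 (refl Nat 0)
  ~> (\(ρ : Nat). ρ) 0
  ~> 0
type:
  Nat


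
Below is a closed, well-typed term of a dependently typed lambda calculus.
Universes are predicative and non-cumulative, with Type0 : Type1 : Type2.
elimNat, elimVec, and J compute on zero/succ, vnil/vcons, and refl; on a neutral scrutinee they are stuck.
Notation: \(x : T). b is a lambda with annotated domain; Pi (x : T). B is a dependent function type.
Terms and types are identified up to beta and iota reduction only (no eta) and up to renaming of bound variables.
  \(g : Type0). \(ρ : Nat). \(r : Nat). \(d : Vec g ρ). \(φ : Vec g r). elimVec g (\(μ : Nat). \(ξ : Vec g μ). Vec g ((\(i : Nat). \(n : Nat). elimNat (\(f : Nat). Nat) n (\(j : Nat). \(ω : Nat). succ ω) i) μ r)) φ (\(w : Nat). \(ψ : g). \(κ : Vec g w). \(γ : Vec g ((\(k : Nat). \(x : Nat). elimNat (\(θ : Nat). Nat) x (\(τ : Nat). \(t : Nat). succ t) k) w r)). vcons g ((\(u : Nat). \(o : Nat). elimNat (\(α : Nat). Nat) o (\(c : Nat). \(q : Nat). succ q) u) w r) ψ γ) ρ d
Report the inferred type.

inferred type:
  Pi (g : Type0). Pi (ρ : Nat). Pi (r : Nat). Pi (d : Vec g ρ). Pi (φ : Vec g r). Vec g (elimNat (\(μ : Nat). Nat) r (\(ξ : Nat). \(i : Nat). succ i) ρ)


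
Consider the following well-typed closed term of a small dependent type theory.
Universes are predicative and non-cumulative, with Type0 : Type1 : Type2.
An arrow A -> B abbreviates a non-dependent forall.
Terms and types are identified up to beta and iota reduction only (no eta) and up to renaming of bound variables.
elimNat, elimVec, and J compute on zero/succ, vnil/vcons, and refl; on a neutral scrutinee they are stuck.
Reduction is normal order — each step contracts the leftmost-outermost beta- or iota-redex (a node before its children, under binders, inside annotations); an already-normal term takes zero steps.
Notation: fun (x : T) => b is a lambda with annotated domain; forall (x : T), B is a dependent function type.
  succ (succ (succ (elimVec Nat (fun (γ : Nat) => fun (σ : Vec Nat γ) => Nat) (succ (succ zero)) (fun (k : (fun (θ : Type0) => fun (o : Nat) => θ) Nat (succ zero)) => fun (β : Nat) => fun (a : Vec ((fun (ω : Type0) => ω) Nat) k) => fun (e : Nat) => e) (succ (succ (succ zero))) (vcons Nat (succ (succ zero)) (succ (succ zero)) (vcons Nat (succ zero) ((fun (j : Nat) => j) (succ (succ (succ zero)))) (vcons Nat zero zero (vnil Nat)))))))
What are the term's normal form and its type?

resulting normal form:
  succ (succ (succ (succ (succ zero))))
inferred type:
  Nat


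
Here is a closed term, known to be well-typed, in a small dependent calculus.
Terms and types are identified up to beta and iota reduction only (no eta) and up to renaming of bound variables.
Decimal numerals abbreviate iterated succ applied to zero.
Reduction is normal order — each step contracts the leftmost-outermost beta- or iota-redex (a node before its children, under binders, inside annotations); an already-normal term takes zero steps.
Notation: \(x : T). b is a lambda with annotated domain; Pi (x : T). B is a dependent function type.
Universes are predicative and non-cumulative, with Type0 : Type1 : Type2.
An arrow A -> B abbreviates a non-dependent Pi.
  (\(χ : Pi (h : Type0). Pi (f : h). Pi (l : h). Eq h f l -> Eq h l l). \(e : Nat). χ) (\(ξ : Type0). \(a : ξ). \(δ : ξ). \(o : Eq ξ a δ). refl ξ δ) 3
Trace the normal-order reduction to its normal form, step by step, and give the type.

normal-order reduction sequence:
  (\(χ : Pi (h : Type0). Pi (f : h). Pi (l : h). Eq h f l -> Eq h l l). \(e : Nat). χ) (\(ξ : Type0). \(a : ξ). \(δ : ξ). \(o : Eq ξ a δ). refl ξ δ) 3
  ~> (\(χ : Nat). \(h : Type0). \(f : h). \(l : h). \(e : Eq h f l). refl h l) 3
  ~> \(χ : Type0). \(h : χ). \(f : χ). \(l : Eq χ h f). refl χ f
type:
  Pi (χ : Type0). Pi (h : χ). Pi (f : χ). Eq χ h f -> Eq χ f f


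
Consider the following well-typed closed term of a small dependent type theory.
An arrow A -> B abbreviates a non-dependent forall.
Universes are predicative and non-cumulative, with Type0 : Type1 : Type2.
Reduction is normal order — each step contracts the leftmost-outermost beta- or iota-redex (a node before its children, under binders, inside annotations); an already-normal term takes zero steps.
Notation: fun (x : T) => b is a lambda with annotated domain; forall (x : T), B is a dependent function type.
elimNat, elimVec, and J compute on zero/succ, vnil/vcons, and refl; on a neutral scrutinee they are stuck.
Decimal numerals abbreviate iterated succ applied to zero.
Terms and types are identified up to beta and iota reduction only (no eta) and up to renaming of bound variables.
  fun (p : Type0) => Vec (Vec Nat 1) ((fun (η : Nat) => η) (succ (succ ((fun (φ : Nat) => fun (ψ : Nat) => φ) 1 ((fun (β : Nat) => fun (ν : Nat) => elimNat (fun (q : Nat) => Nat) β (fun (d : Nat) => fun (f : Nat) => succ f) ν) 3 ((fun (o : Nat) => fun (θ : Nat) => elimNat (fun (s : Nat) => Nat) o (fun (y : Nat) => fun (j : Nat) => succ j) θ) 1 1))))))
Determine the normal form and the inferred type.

resulting normal form:
  fun (p : Type0) => Vec (Vec Nat 1) 3
type:
  Type0 -> Type0


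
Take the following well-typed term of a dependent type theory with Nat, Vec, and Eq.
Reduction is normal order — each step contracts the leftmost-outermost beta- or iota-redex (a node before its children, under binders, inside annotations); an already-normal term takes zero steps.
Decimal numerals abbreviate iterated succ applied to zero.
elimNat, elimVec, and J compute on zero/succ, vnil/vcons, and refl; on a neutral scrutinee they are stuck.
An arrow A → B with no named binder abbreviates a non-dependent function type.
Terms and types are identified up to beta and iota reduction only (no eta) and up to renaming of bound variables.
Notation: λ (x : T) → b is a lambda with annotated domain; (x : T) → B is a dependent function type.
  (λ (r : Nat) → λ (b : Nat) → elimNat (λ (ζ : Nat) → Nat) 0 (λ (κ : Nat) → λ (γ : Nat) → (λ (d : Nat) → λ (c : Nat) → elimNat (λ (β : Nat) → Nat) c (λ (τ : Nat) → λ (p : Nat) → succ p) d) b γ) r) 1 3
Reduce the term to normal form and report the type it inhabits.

reduced normal form:
  3
inferred type:
  Nat
observation: contracting a beta-redex first, the term normalizes in 18 steps.


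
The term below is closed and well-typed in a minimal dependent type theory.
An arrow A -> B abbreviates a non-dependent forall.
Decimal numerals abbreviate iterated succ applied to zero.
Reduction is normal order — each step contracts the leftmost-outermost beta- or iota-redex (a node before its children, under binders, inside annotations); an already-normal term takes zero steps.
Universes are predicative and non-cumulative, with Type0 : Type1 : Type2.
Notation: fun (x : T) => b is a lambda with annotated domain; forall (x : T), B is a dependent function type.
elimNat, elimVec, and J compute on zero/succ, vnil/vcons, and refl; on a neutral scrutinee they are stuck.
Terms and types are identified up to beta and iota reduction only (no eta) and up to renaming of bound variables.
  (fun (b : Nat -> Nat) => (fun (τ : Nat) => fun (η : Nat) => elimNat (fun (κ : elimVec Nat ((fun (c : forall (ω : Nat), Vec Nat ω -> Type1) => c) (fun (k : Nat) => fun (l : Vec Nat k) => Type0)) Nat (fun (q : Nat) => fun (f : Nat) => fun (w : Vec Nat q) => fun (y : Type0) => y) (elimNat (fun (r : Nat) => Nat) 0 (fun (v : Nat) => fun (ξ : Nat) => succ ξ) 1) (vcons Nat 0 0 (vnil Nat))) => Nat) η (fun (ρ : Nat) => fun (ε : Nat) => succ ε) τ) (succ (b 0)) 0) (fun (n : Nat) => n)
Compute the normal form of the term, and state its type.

reduced normal form:
  1
type:
  Nat


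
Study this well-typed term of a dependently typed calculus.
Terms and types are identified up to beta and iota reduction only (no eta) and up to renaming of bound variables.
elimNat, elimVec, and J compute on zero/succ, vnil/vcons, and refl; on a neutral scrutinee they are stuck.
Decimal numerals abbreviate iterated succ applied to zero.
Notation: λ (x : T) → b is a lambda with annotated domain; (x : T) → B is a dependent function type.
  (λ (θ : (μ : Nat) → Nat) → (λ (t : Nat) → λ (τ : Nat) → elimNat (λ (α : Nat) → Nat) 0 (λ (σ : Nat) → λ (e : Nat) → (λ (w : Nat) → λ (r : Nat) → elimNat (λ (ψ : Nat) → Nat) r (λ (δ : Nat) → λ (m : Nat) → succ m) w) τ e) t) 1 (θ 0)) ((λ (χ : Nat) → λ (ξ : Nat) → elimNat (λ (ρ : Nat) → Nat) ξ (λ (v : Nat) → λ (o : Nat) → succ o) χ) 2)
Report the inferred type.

inferred type:
  Nat


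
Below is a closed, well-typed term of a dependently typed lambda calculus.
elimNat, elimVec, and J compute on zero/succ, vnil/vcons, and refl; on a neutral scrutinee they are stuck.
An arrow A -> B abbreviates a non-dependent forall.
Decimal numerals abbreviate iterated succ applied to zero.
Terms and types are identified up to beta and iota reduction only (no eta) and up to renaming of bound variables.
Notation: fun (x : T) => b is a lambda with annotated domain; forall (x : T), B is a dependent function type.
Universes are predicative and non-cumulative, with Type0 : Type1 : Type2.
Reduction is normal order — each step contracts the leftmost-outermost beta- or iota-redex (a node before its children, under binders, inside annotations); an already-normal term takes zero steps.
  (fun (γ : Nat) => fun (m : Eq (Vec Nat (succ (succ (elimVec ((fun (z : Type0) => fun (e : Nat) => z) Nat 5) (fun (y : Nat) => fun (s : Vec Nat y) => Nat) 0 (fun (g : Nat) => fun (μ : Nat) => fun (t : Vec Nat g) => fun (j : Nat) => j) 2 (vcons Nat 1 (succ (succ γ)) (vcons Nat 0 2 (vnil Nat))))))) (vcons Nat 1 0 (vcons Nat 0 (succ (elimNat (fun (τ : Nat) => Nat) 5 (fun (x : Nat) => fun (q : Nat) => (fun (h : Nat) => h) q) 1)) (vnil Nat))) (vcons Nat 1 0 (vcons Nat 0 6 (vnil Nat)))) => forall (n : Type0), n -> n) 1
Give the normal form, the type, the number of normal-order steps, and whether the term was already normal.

reduced normal form:
  fun (γ : Eq (Vec Nat 2) (vcons Nat 1 0 (vcons Nat 0 6 (vnil Nat))) (vcons Nat 1 0 (vcons Nat 0 6 (vnil Nat)))) => forall (m : Type0), m -> m
type:
  Eq (Vec Nat 2) (vcons Nat 1 0 (vcons Nat 0 6 (vnil Nat))) (vcons Nat 1 0 (vcons Nat 0 6 (vnil Nat))) -> Type1
reduction steps (normal order): 17
already normal: no
first redex: a beta-redex


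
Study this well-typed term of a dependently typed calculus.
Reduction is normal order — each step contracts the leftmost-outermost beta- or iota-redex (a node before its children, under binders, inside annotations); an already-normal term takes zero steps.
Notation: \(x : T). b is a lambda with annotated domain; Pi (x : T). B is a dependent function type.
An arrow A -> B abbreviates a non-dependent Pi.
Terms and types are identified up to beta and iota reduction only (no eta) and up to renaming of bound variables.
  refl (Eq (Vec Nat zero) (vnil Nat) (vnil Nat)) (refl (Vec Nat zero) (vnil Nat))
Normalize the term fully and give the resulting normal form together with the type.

normal form:
  refl (Eq (Vec Nat zero) (vnil Nat) (vnil Nat)) (refl (Vec Nat zero) (vnil Nat))
inferred type:
  Eq (Eq (Vec Nat zero) (vnil Nat) (vnil Nat)) (refl (Vec Nat zero) (vnil Nat)) (refl (Vec Nat zero) (vnil Nat))


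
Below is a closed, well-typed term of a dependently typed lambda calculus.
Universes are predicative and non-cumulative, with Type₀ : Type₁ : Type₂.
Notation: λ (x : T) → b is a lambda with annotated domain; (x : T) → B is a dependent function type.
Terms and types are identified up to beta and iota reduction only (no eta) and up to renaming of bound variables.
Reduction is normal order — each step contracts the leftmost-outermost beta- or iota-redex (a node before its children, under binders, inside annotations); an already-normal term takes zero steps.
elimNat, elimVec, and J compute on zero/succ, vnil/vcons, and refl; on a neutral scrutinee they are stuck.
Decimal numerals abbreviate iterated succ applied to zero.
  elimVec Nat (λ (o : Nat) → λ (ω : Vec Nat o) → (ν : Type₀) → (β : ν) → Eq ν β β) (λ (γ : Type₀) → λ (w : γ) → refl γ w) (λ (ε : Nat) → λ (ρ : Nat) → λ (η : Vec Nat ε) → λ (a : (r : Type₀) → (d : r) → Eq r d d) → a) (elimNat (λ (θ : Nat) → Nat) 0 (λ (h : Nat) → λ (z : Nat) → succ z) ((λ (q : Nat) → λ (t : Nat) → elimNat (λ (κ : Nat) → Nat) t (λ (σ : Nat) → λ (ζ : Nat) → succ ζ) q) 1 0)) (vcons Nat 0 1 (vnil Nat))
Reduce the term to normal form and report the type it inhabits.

resulting normal form:
  λ (o : Type₀) → λ (ω : o) → refl o ω
inferred type:
  (o : Type₀) → (ω : o) → Eq o ω ω
observation: the first redex contracted is an elimVec iota-redex; the normal form is reached in 6 normal-order steps.


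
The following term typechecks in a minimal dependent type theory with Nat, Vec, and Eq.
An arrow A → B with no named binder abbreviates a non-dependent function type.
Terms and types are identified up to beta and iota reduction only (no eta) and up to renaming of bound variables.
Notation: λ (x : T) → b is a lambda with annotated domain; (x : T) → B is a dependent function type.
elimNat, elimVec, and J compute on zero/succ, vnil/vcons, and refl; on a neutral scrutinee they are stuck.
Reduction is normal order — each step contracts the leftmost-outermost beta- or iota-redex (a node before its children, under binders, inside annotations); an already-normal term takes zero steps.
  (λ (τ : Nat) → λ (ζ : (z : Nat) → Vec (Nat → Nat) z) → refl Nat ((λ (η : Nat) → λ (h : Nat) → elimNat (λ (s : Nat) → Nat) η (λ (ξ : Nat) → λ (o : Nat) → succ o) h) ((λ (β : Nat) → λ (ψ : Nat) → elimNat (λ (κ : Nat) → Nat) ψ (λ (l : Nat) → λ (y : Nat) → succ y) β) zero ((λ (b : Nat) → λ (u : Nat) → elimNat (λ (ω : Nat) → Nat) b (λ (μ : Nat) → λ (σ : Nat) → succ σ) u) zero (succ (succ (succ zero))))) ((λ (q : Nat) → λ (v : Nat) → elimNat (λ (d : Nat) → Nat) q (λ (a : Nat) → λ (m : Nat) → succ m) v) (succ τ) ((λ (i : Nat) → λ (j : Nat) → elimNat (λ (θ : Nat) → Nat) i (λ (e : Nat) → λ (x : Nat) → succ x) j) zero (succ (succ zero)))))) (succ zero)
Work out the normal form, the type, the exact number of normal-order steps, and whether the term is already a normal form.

normal form:
  λ (τ : (ζ : Nat) → Vec (Nat → Nat) ζ) → refl Nat (succ (succ (succ (succ (succ (succ (succ zero)))))))
inferred type:
  ((τ : Nat) → Vec (Nat → Nat) τ) → Eq Nat (succ (succ (succ (succ (succ (succ (succ zero))))))) (succ (succ (succ (succ (succ (succ (succ zero)))))))
normal-order step count: 49
already normal: no
first contracted redex: a beta-redex
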